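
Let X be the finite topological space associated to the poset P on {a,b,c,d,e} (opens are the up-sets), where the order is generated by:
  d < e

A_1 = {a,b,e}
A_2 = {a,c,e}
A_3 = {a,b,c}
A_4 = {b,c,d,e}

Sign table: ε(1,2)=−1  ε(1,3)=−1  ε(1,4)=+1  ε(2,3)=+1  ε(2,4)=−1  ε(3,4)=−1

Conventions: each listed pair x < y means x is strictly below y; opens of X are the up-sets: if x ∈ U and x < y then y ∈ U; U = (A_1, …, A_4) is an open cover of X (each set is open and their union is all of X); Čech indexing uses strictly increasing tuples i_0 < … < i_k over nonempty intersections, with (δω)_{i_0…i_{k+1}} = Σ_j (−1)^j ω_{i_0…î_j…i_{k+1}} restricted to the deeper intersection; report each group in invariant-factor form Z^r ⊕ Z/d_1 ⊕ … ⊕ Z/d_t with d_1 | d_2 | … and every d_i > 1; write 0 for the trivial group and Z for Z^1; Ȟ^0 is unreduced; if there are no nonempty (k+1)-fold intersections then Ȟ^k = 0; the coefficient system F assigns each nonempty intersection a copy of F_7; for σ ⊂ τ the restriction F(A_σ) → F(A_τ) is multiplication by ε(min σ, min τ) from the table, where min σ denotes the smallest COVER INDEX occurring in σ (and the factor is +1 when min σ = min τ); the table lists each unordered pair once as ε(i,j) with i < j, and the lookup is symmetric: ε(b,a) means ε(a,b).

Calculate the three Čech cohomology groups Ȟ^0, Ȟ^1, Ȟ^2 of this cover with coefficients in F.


nerve of the cover:
  A12={a,e} A13={a,b} A14={b,e} A23={a,c} A24={c,e} A34={b,c}
  A123={a} A124={e} A134={b} A234={c}
C dims 4,6,4; δ0: rk_F7 3; δ1: rk_F7 3
Ȟ^0 = (4 − 3) − 0 = 1, so Ȟ^0 ≅ Z/7
Ȟ^1 = (6 − 3) − 3 = 0, so Ȟ^1 ≅ 0
Ȟ^2 = (4 − 0) − 3 = 1, so Ȟ^2 ≅ Z/7

Ȟ^0 = Z/7,  Ȟ^1 = 0,  Ȟ^2 = Z/7


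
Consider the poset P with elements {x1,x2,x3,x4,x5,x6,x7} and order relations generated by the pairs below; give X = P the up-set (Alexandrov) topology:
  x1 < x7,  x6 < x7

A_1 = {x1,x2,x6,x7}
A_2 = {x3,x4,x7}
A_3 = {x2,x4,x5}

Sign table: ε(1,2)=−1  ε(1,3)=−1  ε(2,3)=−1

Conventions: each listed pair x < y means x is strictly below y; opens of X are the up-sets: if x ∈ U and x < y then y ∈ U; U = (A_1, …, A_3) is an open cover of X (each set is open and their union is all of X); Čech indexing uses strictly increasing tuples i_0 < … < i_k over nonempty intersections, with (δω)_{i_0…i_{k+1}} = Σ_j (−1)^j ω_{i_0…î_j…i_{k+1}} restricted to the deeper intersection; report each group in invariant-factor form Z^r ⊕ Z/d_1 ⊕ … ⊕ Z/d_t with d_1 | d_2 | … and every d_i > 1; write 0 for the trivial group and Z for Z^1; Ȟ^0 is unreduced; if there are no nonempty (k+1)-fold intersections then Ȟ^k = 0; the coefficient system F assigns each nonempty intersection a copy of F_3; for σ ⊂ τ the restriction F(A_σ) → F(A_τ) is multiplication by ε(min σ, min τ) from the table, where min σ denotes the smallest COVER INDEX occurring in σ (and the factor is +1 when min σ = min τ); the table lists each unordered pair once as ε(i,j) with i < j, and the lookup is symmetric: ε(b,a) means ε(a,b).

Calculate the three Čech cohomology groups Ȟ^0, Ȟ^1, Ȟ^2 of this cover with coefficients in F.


Ȟ^0 = 0, Ȟ^1 = 0, Ȟ^2 = 0

nonempty intersections:
  A12={x7} A13={x2} A23={x4}
C dims 3,3; δ0: rk_F3 3
Ȟ^0: (3−3)−0=0 ⇒ 0
Ȟ^1: (3−0)−3=0 ⇒ 0
Ȟ^2: (0−0)−0=0 ⇒ 0


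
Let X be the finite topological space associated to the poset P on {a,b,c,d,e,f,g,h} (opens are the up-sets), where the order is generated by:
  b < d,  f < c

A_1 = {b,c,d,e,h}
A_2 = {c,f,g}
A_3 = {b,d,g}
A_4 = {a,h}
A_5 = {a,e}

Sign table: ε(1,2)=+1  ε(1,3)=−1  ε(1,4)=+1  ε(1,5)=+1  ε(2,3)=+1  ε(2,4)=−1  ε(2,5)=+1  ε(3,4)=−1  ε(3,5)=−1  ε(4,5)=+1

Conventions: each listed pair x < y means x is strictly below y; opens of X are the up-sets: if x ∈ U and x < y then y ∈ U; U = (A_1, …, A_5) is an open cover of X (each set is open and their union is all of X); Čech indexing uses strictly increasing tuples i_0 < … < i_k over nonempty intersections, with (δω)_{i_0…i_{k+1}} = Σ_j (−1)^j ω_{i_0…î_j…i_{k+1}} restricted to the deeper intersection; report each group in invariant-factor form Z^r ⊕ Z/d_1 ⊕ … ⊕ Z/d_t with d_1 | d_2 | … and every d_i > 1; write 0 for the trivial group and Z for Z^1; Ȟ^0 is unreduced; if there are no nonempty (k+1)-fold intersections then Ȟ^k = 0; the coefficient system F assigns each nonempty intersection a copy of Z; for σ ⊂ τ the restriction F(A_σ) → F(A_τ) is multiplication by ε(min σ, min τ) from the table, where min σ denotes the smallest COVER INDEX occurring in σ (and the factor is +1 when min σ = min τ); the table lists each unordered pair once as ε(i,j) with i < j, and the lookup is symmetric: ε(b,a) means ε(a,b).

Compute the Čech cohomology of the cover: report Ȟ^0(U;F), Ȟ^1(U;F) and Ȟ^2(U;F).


Ȟ^0(U;F) ≅ 0,  Ȟ^1(U;F) ≅ Z ⊕ Z/2,  Ȟ^2(U;F) ≅ 0

nerve of the cover:
  A12={c} A13={b,d} A14={h} A15={e} A23={g} A45={a}
C dims 5,6; δ0: rk 5, SNF 1^4·2
Ȟ^0 = (5 − 5) − 0 = 0, so Ȟ^0 ≅ 0
Ȟ^1 = (6 − 0) − 5 = 1 plus torsion [2], so Ȟ^1 ≅ Z ⊕ Z/2
Ȟ^2 = (0 − 0) − 0 = 0, so Ȟ^2 ≅ 0


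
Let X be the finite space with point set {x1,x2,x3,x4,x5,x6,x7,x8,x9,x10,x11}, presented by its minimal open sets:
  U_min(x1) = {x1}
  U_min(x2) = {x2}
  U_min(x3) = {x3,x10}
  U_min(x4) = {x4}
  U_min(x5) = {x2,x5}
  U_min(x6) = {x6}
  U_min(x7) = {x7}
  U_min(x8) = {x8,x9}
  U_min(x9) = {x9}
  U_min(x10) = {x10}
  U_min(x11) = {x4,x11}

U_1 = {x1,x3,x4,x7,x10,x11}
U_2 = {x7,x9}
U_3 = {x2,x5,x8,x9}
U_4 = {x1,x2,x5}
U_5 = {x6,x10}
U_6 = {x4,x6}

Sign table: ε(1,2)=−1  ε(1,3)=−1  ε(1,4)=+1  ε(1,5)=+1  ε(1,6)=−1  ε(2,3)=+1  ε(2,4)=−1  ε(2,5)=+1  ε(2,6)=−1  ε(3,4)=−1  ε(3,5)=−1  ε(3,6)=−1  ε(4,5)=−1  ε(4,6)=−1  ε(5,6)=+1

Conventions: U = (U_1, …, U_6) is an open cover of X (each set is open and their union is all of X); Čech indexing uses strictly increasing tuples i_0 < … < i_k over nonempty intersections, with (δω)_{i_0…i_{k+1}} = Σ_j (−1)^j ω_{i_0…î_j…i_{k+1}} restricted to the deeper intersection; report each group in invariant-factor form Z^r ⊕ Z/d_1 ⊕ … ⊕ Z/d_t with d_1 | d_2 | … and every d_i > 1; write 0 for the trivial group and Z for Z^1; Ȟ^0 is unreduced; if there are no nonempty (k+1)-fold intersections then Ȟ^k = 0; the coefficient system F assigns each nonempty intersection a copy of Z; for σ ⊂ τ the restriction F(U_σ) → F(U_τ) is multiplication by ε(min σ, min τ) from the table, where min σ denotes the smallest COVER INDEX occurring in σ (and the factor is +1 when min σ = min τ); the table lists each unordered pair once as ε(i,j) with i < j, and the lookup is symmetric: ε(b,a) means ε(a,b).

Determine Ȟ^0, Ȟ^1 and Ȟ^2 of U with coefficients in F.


Ȟ^0 = 0; Ȟ^1 = Z ⊕ Z/2; Ȟ^2 = 0

cover nerve:
  U12={x7} U14={x1} U15={x10} U16={x4} U23={x9} U34={x2,x5} U56={x6}
C dims 6,7; δ0: rk 6, SNF 1^5·2
Ȟ^0: (6−6)−0=0 ⇒ 0
Ȟ^1: (7−0)−6=1 plus torsion [2] ⇒ Z ⊕ Z/2
Ȟ^2: (0−0)−0=0 ⇒ 0


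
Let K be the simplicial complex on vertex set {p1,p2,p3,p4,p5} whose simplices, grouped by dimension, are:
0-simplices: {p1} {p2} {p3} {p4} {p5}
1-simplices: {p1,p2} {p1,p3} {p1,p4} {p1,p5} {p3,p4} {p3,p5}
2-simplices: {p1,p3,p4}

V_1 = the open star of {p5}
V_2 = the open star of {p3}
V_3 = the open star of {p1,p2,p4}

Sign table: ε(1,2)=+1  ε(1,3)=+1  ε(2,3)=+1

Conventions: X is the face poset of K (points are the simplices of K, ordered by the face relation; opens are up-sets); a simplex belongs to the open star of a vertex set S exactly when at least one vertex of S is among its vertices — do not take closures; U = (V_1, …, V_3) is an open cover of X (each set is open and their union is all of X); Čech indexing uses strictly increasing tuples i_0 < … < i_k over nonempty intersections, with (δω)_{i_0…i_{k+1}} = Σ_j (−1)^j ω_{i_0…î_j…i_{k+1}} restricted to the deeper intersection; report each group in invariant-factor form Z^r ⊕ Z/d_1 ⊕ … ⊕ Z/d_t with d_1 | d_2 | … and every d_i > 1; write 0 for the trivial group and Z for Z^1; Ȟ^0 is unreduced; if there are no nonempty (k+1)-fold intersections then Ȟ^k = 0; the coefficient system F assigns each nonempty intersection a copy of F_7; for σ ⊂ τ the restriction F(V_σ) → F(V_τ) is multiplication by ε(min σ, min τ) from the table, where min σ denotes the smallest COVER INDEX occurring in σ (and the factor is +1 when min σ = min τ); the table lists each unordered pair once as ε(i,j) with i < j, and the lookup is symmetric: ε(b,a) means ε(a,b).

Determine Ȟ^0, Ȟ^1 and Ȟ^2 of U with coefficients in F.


Ȟ^0(U;F) ≅ Z/7, Ȟ^1(U;F) ≅ Z/7, Ȟ^2(U;F) ≅ 0

cover nerve:
  V1={{p5},{p1,p5},{p3,p5}} V2={{p3},{p1,p3},{p3,p4},{p3,p5},{p1,p3,p4}} V3={{p1},{p2},{p4},{p1,p2},{p1,p3},{p1,p4},{p1,p5},{p3,p4},{p1,p3,p4}}
  V12={{p3,p5}} V13={{p1,p5}} V23={{p1,p3},{p3,p4},{p1,p3,p4}}
C dims 3,3; δ0: rk_F7 2
Ȟ^0: (3−2)−0=1 ⇒ Z/7
Ȟ^1: (3−0)−2=1 ⇒ Z/7
Ȟ^2: (0−0)−0=0 ⇒ 0


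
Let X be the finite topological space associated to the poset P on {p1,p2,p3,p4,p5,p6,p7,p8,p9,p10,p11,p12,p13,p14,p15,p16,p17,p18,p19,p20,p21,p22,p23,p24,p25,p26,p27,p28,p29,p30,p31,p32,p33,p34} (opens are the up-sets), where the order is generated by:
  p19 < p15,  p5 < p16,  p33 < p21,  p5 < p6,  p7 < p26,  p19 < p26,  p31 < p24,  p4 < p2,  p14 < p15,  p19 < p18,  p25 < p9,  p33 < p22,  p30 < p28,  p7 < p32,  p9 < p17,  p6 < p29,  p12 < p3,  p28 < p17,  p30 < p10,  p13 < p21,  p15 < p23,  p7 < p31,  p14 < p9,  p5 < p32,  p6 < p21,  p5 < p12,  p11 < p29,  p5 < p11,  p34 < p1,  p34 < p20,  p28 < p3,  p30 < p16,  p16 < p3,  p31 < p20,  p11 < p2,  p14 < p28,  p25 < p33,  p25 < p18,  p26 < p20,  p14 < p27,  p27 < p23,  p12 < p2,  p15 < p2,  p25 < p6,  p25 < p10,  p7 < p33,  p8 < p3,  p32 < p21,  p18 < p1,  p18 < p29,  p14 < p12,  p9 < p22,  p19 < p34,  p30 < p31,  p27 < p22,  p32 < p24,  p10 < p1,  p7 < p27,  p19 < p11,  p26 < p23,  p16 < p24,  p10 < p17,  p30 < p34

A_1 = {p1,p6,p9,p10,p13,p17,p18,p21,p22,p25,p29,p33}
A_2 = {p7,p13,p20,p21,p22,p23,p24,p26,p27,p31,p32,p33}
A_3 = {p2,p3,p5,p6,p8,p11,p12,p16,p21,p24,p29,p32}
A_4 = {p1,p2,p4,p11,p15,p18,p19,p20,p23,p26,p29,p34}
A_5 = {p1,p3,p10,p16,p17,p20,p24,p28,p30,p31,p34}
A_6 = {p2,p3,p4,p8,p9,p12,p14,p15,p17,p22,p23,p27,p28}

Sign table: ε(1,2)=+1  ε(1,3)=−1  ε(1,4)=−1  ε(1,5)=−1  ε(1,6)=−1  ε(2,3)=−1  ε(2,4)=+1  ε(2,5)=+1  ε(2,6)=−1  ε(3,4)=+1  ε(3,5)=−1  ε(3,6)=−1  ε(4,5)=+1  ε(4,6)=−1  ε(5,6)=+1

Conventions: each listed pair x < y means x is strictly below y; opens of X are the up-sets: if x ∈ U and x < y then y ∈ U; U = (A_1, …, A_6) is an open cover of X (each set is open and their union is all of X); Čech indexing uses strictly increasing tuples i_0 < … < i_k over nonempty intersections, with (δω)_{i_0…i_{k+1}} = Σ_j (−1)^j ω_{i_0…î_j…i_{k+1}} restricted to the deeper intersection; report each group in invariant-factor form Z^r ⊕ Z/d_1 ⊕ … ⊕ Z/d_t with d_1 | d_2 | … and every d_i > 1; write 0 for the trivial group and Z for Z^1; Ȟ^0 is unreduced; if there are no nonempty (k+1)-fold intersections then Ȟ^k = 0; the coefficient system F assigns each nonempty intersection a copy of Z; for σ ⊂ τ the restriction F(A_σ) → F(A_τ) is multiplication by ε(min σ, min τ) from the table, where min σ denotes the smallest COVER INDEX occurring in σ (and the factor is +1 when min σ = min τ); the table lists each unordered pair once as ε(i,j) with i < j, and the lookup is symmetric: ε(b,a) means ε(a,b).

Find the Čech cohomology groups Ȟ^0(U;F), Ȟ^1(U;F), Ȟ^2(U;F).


Ȟ^0 ≅ 0,  Ȟ^1 ≅ Z/2,  Ȟ^2 ≅ Z

intersection data:
  A12={p13,p21,p22,p33} A13={p6,p21,p29} A14={p1,p18,p29} A15={p1,p10,p17} A16={p9,p17,p22} A23={p21,p24,p32} A24={p20,p23,p26} A25={p20,p24,p31} A26={p22,p23,p27} A34={p2,p11,p29} A35={p3,p16,p24} A36={p2,p3,p8,p12} A45={p1,p20,p34} A46={p2,p4,p15,p23} A56={p3,p17,p28}
  A123={p21} A126={p22} A134={p29} A145={p1} A156={p17} A235={p24} A245={p20} A246={p23} A346={p2} A356={p3}
C dims 6,15,10; δ0: rk 6, SNF 1^5·2; δ1: rk 9, SNF 1^9
Ȟ^0 = (6 − 6) − 0 = 0, so Ȟ^0 ≅ 0
Ȟ^1 = (15 − 9) − 6 = 0 plus torsion [2], so Ȟ^1 ≅ Z/2
Ȟ^2 = (10 − 0) − 9 = 1, so Ȟ^2 ≅ Z


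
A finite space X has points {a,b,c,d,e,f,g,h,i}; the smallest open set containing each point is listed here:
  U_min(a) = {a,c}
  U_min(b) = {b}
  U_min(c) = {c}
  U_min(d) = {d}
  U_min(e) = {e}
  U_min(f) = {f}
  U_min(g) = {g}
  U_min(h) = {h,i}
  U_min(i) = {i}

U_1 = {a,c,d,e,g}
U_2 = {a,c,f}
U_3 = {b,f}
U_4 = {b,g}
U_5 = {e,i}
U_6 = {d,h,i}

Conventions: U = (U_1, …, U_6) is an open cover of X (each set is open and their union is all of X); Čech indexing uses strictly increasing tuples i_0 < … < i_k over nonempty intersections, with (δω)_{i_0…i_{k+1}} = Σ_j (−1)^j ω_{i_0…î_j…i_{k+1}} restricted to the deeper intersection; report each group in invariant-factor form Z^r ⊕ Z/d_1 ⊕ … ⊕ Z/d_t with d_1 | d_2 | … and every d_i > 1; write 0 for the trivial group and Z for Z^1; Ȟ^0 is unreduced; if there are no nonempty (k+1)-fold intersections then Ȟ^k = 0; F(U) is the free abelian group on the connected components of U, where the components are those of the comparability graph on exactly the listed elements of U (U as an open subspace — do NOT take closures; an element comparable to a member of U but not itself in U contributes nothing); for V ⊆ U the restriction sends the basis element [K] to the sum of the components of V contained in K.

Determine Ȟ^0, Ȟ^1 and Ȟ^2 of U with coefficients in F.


intersection data:
  U12={a,c} U14={g} U15={e} U16={d} U23={f} U34={b} U56={i}
components per intersection:
  U1: {a,c} {d} {e} {g}
  U2: {a,c} {f}
  U3: {b} {f}
  U4: {b} {g}
  U5: {e} {i}
  U6: {d} {h,i}
  U12: {a,c}
  U14: {g}
  U15: {e}
  U16: {d}
  U23: {f}
  U34: {b}
  U56: {i}
C dims 14,7; δ0: rk 7, SNF 1^7
Ȟ^0 = (14 − 7) − 0 = 7, so Ȟ^0 ≅ Z^7
Ȟ^1 = (7 − 0) − 7 = 0, so Ȟ^1 ≅ 0
Ȟ^2 = (0 − 0) − 0 = 0, so Ȟ^2 ≅ 0

Ȟ^0(U;F) ≅ Z^7; Ȟ^1(U;F) ≅ 0; Ȟ^2(U;F) ≅ 0


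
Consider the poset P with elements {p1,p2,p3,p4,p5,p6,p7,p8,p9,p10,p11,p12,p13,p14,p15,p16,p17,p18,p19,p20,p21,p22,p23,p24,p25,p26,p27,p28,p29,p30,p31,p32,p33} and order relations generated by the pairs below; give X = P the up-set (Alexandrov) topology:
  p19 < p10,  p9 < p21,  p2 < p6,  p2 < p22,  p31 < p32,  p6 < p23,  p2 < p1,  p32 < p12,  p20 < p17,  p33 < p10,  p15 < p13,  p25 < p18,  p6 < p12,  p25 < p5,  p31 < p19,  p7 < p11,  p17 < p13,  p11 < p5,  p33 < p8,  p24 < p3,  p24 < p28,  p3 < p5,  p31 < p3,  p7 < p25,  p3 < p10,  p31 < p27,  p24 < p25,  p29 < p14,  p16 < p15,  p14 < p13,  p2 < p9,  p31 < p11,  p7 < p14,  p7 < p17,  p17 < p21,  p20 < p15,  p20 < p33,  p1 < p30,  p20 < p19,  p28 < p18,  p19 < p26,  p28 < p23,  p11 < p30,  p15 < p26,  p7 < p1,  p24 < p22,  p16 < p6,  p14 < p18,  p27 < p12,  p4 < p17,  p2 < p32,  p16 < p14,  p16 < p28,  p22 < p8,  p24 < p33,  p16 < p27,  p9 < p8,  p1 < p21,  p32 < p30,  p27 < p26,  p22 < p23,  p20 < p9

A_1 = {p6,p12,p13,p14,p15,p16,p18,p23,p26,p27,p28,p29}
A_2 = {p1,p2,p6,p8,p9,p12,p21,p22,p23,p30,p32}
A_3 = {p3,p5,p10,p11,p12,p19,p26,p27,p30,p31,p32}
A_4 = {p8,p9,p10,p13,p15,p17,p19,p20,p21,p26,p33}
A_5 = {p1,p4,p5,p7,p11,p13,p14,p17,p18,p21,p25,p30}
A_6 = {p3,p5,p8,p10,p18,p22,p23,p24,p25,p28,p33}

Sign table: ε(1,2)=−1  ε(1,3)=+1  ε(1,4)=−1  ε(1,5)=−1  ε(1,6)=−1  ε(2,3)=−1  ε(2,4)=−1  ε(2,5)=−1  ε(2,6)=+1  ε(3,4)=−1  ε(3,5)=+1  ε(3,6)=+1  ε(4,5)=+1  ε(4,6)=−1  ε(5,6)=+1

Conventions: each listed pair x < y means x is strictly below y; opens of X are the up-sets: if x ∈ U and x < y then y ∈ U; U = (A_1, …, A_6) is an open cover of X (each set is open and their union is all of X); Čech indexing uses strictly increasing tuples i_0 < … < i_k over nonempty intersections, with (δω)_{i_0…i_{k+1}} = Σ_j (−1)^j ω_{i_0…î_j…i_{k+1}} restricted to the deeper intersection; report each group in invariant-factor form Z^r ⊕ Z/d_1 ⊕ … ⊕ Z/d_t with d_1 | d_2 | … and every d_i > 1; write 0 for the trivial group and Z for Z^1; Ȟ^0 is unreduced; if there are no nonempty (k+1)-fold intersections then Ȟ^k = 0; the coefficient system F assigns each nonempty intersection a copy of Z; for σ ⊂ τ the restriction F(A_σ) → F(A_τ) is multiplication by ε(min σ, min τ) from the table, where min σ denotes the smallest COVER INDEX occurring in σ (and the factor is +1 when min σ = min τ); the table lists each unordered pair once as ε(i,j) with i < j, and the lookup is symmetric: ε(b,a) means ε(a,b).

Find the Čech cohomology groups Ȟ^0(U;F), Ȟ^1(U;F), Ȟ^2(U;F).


Ȟ^0(U;F) ≅ 0; Ȟ^1(U;F) ≅ Z/2; Ȟ^2(U;F) ≅ Z

nonempty intersections:
  A12={p6,p12,p23} A13={p12,p26,p27} A14={p13,p15,p26} A15={p13,p14,p18} A16={p18,p23,p28} A23={p12,p30,p32} A24={p8,p9,p21} A25={p1,p21,p30} A26={p8,p22,p23} A34={p10,p19,p26} A35={p5,p11,p30} A36={p3,p5,p10} A45={p13,p17,p21} A46={p8,p10,p33} A56={p5,p18,p25}
  A123={p12} A126={p23} A134={p26} A145={p13} A156={p18} A235={p30} A245={p21} A246={p8} A346={p10} A356={p5}
C dims 6,15,10; δ0: rk 6, SNF 1^5·2; δ1: rk 9, SNF 1^9
Ȟ^0: (6−6)−0=0 ⇒ 0
Ȟ^1: (15−9)−6=0 plus torsion [2] ⇒ Z/2
Ȟ^2: (10−0)−9=1 ⇒ Z


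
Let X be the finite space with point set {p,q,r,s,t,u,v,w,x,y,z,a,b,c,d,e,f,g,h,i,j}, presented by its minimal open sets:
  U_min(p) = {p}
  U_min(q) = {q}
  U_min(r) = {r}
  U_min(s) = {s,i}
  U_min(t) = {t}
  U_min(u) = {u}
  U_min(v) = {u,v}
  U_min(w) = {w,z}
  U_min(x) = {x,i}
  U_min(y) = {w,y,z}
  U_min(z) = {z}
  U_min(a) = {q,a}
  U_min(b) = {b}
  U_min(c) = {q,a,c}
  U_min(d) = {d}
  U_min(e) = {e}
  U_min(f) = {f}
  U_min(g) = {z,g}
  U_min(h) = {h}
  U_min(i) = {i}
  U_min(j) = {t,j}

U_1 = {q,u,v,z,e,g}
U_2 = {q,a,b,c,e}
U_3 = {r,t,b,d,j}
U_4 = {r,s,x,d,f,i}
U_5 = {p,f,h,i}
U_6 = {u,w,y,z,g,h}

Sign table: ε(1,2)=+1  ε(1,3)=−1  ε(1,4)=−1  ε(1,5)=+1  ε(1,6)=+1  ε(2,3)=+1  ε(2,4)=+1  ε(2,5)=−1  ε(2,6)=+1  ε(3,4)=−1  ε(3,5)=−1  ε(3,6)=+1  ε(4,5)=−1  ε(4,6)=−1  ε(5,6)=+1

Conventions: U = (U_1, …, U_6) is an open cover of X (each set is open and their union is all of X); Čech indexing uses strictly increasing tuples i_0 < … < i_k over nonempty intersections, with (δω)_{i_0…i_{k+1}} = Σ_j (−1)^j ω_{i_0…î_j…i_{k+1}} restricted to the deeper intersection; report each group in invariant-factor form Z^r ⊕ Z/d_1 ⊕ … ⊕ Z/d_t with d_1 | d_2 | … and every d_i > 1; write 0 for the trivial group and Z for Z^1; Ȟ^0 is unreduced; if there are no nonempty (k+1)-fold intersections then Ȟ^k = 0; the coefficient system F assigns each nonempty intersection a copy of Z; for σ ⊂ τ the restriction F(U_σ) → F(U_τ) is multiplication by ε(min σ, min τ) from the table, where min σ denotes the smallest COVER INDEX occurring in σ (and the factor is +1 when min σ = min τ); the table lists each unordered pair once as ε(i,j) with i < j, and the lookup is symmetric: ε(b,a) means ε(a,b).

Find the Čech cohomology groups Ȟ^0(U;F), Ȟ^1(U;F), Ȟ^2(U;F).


Ȟ^0 = Z; Ȟ^1 = Z; Ȟ^2 = 0

nerve of the cover:
  U12={q,e} U16={u,z,g} U23={b} U34={r,d} U45={f,i} U56={h}
C dims 6,6; δ0: rk 5, SNF 1^5
Ȟ^0 = (6 − 5) − 0 = 1, so Ȟ^0 ≅ Z
Ȟ^1 = (6 − 0) − 5 = 1, so Ȟ^1 ≅ Z
Ȟ^2 = (0 − 0) − 0 = 0, so Ȟ^2 ≅ 0


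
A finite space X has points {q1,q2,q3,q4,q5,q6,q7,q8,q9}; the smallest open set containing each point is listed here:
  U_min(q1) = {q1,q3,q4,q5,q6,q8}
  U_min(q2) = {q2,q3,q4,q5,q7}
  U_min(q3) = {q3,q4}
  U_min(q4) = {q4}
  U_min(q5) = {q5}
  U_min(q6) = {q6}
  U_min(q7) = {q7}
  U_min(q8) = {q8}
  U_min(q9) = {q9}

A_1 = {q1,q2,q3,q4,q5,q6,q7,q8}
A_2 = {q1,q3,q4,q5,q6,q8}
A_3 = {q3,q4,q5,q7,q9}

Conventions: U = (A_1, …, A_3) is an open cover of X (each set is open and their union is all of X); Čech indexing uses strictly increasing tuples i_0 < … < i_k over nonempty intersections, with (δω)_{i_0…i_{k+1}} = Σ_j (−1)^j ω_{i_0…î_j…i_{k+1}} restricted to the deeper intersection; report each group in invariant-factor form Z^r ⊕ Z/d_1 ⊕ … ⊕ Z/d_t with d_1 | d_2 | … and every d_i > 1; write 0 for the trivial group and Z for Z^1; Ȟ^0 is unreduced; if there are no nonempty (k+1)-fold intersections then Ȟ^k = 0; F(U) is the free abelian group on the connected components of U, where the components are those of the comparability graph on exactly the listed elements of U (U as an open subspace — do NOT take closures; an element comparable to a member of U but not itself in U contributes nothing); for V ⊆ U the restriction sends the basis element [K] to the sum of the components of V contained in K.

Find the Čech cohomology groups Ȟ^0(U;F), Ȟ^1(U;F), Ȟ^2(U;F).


Ȟ^0 = Z^2; Ȟ^1 = 0; Ȟ^2 = 0

nonempty intersections:
  A12={q1,q3,q4,q5,q6,q8} A13={q3,q4,q5,q7} A23={q3,q4,q5}
  A123={q3,q4,q5}
components per intersection:
  A1: {q1,q2,q3,q4,q5,q6,q7,q8}
  A2: {q1,q3,q4,q5,q6,q8}
  A3: {q3,q4} {q5} {q7} {q9}
  A12: {q1,q3,q4,q5,q6,q8}
  A13: {q3,q4} {q5} {q7}
  A23: {q3,q4} {q5}
  A123: {q3,q4} {q5}
C dims 6,6,2; δ0: rk 4, SNF 1^4; δ1: rk 2, SNF 1^2
Ȟ^0: (6−4)−0=2 ⇒ Z^2
Ȟ^1: (6−2)−4=0 ⇒ 0
Ȟ^2: (2−0)−2=0 ⇒ 0


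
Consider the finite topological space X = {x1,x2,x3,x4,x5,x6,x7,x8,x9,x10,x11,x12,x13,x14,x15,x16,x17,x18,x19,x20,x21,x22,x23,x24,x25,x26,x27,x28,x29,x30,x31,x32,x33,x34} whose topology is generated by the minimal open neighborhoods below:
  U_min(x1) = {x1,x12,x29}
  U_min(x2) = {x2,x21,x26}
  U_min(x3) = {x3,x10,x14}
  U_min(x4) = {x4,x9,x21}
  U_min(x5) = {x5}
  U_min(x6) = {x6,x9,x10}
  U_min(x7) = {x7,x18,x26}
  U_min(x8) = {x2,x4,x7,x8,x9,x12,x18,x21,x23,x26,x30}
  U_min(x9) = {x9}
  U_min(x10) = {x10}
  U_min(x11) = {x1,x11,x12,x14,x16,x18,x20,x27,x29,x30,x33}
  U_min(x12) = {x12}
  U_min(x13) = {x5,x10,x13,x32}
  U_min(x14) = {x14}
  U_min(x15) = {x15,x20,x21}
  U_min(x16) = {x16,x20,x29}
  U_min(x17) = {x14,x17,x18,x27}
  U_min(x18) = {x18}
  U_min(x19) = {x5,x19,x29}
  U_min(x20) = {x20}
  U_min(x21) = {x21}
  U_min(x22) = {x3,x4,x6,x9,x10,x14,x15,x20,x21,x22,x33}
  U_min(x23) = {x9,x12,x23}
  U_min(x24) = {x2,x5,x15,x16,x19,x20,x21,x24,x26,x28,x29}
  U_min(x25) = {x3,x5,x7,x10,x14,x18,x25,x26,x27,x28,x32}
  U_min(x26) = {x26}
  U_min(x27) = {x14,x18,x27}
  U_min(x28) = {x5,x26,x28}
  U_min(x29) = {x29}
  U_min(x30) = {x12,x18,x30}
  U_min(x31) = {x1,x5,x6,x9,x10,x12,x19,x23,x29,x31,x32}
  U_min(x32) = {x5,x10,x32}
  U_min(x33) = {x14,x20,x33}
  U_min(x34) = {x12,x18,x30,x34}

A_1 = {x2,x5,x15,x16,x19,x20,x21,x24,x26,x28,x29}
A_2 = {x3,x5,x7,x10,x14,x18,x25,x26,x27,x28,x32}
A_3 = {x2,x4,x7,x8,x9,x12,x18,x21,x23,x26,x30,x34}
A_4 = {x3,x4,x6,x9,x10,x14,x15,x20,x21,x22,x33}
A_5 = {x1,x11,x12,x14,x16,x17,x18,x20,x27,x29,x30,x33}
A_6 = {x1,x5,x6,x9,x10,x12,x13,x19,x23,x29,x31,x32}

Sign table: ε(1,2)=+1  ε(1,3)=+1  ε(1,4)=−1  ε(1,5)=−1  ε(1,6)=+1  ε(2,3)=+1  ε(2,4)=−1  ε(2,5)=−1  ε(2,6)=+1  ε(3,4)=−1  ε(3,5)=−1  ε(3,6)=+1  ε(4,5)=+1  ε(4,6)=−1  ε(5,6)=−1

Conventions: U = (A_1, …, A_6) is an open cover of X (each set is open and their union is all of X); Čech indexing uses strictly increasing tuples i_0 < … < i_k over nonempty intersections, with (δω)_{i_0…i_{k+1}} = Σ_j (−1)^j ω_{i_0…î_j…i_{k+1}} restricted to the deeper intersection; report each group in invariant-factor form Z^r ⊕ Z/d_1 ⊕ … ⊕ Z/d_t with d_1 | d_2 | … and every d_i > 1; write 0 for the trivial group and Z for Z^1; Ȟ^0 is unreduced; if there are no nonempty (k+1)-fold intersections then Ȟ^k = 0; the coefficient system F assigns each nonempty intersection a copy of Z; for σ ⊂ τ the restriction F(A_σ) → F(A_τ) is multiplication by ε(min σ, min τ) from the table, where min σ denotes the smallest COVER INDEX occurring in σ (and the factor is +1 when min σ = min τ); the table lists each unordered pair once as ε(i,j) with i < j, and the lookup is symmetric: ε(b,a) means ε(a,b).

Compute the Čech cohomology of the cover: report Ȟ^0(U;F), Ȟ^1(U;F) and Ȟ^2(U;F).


nonempty overlaps:
  A12={x5,x26,x28} A13={x2,x21,x26} A14={x15,x20,x21} A15={x16,x20,x29} A16={x5,x19,x29} A23={x7,x18,x26} A24={x3,x10,x14} A25={x14,x18,x27} A26={x5,x10,x32} A34={x4,x9,x21} A35={x12,x18,x30} A36={x9,x12,x23} A45={x14,x20,x33} A46={x6,x9,x10} A56={x1,x12,x29}
  A123={x26} A126={x5} A134={x21} A145={x20} A156={x29} A235={x18} A245={x14} A246={x10} A346={x9} A356={x12}
C dims 6,15,10; δ0: rk 5, SNF 1^5; δ1: rk 10, SNF 1^9·2
degree 0: 6−5−0 = 1 → Ȟ^0 ≅ Z
degree 1: 15−10−5 = 0 → Ȟ^1 ≅ 0
degree 2: 10−0−10 = 0 plus torsion [2] → Ȟ^2 ≅ Z/2

Ȟ^0(U;F) ≅ Z, Ȟ^1(U;F) ≅ 0 and Ȟ^2(U;F) ≅ Z/2


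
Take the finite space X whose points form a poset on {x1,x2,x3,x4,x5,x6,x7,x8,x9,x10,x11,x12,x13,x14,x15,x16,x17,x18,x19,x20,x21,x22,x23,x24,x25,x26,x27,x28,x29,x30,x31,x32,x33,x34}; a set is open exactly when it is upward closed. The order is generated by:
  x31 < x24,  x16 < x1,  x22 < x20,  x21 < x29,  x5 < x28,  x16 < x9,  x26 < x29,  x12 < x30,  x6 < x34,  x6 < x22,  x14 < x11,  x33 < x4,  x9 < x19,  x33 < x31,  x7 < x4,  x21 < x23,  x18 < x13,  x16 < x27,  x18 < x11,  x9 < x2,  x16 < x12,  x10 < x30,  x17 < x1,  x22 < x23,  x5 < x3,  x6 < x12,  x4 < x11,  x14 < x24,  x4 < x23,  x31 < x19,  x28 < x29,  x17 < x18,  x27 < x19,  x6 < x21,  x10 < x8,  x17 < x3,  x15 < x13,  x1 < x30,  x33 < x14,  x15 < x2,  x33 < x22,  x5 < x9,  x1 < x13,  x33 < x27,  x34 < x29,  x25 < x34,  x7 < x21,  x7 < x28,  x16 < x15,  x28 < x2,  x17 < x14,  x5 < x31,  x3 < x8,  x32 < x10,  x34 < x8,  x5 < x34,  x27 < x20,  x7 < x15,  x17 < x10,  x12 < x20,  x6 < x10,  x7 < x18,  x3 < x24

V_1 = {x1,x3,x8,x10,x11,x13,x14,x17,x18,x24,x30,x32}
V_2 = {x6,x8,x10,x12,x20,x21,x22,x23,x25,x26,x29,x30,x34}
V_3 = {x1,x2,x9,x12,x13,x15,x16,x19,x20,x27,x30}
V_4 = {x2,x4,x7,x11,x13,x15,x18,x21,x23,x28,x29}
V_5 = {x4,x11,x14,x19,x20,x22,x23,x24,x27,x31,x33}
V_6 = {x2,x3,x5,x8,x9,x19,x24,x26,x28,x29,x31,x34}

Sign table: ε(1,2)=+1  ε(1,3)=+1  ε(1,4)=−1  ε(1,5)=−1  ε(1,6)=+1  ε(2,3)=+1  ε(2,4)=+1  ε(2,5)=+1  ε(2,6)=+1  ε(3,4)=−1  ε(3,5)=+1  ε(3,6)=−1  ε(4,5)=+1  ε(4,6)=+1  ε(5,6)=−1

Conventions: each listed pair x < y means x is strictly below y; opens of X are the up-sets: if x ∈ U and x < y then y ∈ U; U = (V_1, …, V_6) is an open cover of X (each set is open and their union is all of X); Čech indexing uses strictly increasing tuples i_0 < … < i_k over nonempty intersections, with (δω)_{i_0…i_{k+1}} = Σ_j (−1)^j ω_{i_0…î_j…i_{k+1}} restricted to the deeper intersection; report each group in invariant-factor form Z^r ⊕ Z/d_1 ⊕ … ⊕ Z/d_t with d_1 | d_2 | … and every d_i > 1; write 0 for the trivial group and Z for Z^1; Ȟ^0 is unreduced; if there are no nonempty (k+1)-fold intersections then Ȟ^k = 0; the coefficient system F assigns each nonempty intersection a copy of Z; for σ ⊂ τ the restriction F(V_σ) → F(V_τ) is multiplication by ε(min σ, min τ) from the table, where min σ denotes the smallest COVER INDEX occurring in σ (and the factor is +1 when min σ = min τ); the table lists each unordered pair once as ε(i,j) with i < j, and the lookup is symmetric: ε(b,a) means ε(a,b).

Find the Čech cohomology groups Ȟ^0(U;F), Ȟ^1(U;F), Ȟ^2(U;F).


nonempty intersections:
  V12={x8,x10,x30} V13={x1,x13,x30} V14={x11,x13,x18} V15={x11,x14,x24} V16={x3,x8,x24} V23={x12,x20,x30} V24={x21,x23,x29} V25={x20,x22,x23} V26={x8,x26,x29,x34} V34={x2,x13,x15} V35={x19,x20,x27} V36={x2,x9,x19} V45={x4,x11,x23} V46={x2,x28,x29} V56={x19,x24,x31}
  V123={x30} V126={x8} V134={x13} V145={x11} V156={x24} V235={x20} V245={x23} V246={x29} V346={x2} V356={x19}
C dims 6,15,10; δ0: rk 6, SNF 1^5·2; δ1: rk 9, SNF 1^9
Ȟ^0: (6−6)−0=0 ⇒ 0
Ȟ^1: (15−9)−6=0 plus torsion [2] ⇒ Z/2
Ȟ^2: (10−0)−9=1 ⇒ Z

Ȟ^0 = 0, Ȟ^1 = Z/2, Ȟ^2 = Z


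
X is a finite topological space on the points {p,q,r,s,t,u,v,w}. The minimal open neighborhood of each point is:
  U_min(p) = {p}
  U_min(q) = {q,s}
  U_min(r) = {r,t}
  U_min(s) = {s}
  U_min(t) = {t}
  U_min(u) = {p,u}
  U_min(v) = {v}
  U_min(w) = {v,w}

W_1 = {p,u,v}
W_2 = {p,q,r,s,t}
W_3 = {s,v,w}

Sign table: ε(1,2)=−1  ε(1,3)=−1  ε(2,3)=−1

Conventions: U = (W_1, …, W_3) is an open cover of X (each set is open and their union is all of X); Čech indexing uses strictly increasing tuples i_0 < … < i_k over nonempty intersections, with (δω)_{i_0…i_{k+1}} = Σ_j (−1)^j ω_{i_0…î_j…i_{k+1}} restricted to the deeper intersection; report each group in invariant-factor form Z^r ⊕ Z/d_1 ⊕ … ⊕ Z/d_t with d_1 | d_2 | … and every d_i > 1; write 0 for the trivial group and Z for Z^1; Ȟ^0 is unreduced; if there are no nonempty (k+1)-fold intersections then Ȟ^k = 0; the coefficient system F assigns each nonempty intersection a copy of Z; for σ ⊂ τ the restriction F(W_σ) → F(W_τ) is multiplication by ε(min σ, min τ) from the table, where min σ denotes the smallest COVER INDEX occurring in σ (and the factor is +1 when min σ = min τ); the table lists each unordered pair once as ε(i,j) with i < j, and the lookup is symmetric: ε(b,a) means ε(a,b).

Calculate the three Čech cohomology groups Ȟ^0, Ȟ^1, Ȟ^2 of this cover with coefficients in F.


nonempty intersections:
  W12={p} W13={v} W23={s}
C dims 3,3; δ0: rk 3, SNF 1^2·2
Ȟ^0: (3−3)−0=0 ⇒ 0
Ȟ^1: (3−0)−3=0 plus torsion [2] ⇒ Z/2
Ȟ^2: (0−0)−0=0 ⇒ 0

Ȟ^0 ≅ 0, Ȟ^1 ≅ Z/2, Ȟ^2 ≅ 0


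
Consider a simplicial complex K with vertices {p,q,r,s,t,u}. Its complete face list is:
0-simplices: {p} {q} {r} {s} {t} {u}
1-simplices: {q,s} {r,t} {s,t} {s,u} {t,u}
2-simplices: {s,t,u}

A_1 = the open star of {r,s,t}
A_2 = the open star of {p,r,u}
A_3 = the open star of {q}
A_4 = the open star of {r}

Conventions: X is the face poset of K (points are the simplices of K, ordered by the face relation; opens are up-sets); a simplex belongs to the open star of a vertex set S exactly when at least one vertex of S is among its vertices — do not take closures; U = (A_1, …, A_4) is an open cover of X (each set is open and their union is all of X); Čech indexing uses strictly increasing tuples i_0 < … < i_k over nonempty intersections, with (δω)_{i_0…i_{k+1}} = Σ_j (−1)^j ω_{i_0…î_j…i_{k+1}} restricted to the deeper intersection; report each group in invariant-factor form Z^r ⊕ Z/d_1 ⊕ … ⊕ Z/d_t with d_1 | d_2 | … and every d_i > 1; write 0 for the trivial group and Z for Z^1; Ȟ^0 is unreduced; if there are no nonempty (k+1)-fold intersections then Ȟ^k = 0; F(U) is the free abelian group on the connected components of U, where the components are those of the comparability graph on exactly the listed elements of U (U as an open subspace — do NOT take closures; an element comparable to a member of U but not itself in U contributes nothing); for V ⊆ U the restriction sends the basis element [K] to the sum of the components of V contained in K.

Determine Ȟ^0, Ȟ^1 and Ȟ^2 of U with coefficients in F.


nerve simplices:
  A1={{r},{s},{t},{q,s},{r,t},{s,t},{s,u},{t,u},{s,t,u}} A2={{p},{r},{u},{r,t},{s,u},{t,u},{s,t,u}} A3={{q},{q,s}} A4={{r},{r,t}}
  A12={{r},{r,t},{s,u},{t,u},{s,t,u}} A13={{q,s}} A14={{r},{r,t}} A24={{r},{r,t}}
  A124={{r},{r,t}}
components per intersection:
  A1: {{r},{s},{t},{q,s},{r,t},{s,t},{s,u},{t,u},{s,t,u}}
  A2: {{p}} {{r},{r,t}} {{u},{s,u},{t,u},{s,t,u}}
  A3: {{q},{q,s}}
  A4: {{r},{r,t}}
  A12: {{r},{r,t}} {{s,u},{t,u},{s,t,u}}
  A13: {{q,s}}
  A14: {{r},{r,t}}
  A24: {{r},{r,t}}
  A124: {{r},{r,t}}
C dims 6,5,1; δ0: rk 4, SNF 1^4; δ1: rk 1, SNF 1^1
degree 0: 6−4−0 = 2 → Ȟ^0 ≅ Z^2
degree 1: 5−1−4 = 0 → Ȟ^1 ≅ 0
degree 2: 1−0−1 = 0 → Ȟ^2 ≅ 0

Ȟ^0(U;F) ≅ Z^2; Ȟ^1(U;F) ≅ 0; Ȟ^2(U;F) ≅ 0


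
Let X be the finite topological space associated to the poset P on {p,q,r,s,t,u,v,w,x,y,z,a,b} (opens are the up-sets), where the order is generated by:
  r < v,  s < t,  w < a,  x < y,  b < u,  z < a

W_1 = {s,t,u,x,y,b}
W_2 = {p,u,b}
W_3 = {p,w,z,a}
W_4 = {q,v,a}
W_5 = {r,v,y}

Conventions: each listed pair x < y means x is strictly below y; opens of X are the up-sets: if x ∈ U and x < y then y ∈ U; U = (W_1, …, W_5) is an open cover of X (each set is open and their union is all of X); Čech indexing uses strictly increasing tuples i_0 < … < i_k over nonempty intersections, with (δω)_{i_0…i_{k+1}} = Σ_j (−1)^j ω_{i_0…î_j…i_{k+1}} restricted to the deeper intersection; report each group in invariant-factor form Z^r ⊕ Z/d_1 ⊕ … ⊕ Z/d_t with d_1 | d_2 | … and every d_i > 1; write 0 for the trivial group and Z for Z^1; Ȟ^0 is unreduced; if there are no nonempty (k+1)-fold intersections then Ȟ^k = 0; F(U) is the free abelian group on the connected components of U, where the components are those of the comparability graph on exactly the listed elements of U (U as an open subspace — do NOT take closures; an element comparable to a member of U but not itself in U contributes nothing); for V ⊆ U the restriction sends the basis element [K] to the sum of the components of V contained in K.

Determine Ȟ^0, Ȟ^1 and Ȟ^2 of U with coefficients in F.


nerve of the cover:
  W12={u,b} W15={y} W23={p} W34={a} W45={v}
components per intersection:
  W1: {s,t} {u,b} {x,y}
  W2: {p} {u,b}
  W3: {p} {w,z,a}
  W4: {q} {v} {a}
  W5: {r,v} {y}
  W12: {u,b}
  W15: {y}
  W23: {p}
  W34: {a}
  W45: {v}
C dims 12,5; δ0: rk 5, SNF 1^5
Ȟ^0 = (12 − 5) − 0 = 7, so Ȟ^0 ≅ Z^7
Ȟ^1 = (5 − 0) − 5 = 0, so Ȟ^1 ≅ 0
Ȟ^2 = (0 − 0) − 0 = 0, so Ȟ^2 ≅ 0

Ȟ^0 = Z^7; Ȟ^1 = 0; Ȟ^2 = 0


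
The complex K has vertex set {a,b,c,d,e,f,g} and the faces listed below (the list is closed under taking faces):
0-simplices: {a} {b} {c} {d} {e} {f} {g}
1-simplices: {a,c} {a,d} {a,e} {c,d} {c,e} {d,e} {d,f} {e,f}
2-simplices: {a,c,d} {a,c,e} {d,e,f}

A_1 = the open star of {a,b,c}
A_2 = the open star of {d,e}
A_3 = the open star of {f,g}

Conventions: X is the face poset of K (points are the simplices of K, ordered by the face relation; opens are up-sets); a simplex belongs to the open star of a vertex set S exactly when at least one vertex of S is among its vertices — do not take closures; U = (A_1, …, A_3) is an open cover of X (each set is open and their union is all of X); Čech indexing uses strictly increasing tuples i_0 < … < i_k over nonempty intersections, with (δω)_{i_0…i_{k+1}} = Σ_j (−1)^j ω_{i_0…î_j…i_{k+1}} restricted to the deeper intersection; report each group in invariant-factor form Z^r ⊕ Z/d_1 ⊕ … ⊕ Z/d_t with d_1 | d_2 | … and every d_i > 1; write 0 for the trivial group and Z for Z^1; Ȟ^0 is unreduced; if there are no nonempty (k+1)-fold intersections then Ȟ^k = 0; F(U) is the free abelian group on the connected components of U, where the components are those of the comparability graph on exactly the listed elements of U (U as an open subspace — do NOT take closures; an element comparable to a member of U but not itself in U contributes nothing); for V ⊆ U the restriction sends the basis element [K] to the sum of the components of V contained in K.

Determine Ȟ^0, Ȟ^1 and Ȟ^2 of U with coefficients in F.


cover nerve:
  A1={{a},{b},{c},{a,c},{a,d},{a,e},{c,d},{c,e},{a,c,d},{a,c,e}} A2={{d},{e},{a,d},{a,e},{c,d},{c,e},{d,e},{d,f},{e,f},{a,c,d},{a,c,e},{d,e,f}} A3={{f},{g},{d,f},{e,f},{d,e,f}}
  A12={{a,d},{a,e},{c,d},{c,e},{a,c,d},{a,c,e}} A23={{d,f},{e,f},{d,e,f}}
components per intersection:
  A1: {{a},{c},{a,c},{a,d},{a,e},{c,d},{c,e},{a,c,d},{a,c,e}} {{b}}
  A2: {{d},{e},{a,d},{a,e},{c,d},{c,e},{d,e},{d,f},{e,f},{a,c,d},{a,c,e},{d,e,f}}
  A3: {{f},{d,f},{e,f},{d,e,f}} {{g}}
  A12: {{a,d},{c,d},{a,c,d}} {{a,e},{c,e},{a,c,e}}
  A23: {{d,f},{e,f},{d,e,f}}
C dims 5,3; δ0: rk 2, SNF 1^2
Ȟ^0: (5−2)−0=3 ⇒ Z^3
Ȟ^1: (3−0)−2=1 ⇒ Z
Ȟ^2: (0−0)−0=0 ⇒ 0

Ȟ^0(U;F) ≅ Z^3, Ȟ^1(U;F) ≅ Z, Ȟ^2(U;F) ≅ 0


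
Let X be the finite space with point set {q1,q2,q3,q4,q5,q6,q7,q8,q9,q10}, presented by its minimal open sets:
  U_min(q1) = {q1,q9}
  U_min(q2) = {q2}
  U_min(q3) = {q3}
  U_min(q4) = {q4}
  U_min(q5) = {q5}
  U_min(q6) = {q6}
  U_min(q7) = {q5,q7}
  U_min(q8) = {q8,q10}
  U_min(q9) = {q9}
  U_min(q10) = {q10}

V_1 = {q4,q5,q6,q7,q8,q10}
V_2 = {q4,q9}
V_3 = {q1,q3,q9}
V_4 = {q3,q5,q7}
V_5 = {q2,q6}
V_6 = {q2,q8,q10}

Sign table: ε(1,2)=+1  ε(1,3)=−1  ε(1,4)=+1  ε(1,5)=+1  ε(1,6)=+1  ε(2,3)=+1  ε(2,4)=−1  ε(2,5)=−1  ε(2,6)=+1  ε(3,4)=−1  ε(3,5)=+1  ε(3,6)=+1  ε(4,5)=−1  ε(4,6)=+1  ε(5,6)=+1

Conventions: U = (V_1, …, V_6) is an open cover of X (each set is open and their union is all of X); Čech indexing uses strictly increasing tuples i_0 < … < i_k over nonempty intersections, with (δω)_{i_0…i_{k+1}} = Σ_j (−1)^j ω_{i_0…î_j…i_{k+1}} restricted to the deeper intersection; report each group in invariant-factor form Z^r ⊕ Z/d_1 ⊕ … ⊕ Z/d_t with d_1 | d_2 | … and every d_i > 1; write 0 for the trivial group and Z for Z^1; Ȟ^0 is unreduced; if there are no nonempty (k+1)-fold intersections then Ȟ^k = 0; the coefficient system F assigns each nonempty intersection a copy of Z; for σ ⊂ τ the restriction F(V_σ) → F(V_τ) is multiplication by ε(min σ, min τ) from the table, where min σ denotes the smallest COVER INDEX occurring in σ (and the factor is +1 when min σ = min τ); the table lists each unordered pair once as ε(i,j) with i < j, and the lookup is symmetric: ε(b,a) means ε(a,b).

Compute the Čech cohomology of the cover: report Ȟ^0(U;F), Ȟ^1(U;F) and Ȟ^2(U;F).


Ȟ^0 ≅ 0, Ȟ^1 ≅ Z ⊕ Z/2, Ȟ^2 ≅ 0

cover nerve:
  V12={q4} V14={q5,q7} V15={q6} V16={q8,q10} V23={q9} V34={q3} V56={q2}
C dims 6,7; δ0: rk 6, SNF 1^5·2
Ȟ^0: (6−6)−0=0 ⇒ 0
Ȟ^1: (7−0)−6=1 plus torsion [2] ⇒ Z ⊕ Z/2
Ȟ^2: (0−0)−0=0 ⇒ 0


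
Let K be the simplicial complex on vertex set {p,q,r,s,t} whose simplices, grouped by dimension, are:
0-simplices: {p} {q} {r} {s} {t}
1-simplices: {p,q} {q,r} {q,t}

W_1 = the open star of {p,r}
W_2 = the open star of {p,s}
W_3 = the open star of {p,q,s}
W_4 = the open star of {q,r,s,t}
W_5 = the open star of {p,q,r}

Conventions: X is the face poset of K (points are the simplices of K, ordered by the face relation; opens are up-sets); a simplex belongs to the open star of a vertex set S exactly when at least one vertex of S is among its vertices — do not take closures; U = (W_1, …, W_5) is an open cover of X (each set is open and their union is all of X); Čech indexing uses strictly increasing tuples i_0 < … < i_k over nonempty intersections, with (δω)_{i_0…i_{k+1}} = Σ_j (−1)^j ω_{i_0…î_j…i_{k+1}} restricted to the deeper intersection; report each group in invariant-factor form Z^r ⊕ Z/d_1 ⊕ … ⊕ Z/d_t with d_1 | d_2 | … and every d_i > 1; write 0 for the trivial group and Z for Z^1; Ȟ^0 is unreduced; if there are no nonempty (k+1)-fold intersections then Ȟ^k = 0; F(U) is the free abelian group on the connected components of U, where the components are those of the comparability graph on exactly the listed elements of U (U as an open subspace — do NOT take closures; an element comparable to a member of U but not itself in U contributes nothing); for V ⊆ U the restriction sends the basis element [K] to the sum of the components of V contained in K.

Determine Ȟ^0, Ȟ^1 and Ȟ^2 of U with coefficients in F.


nonempty overlaps:
  W1={{p},{r},{p,q},{q,r}} W2={{p},{s},{p,q}} W3={{p},{q},{s},{p,q},{q,r},{q,t}} W4={{q},{r},{s},{t},{p,q},{q,r},{q,t}} W5={{p},{q},{r},{p,q},{q,r},{q,t}}
  W12={{p},{p,q}} W13={{p},{p,q},{q,r}} W14={{r},{p,q},{q,r}} W15={{p},{r},{p,q},{q,r}} W23={{p},{s},{p,q}} W24={{s},{p,q}} W25={{p},{p,q}} W34={{q},{s},{p,q},{q,r},{q,t}} W35={{p},{q},{p,q},{q,r},{q,t}} W45={{q},{r},{p,q},{q,r},{q,t}}
  W123={{p},{p,q}} W124={{p,q}} W125={{p},{p,q}} W134={{p,q},{q,r}} W135={{p},{p,q},{q,r}} W145={{r},{p,q},{q,r}} W234={{s},{p,q}} W235={{p},{p,q}} W245={{p,q}} W345={{q},{p,q},{q,r},{q,t}}
  W1234={{p,q}} W1235={{p},{p,q}} W1245={{p,q}} W1345={{p,q},{q,r}} W2345={{p,q}}
  W12345={{p,q}}
components per intersection:
  W1: {{p},{p,q}} {{r},{q,r}}
  W2: {{p},{p,q}} {{s}}
  W3: {{p},{q},{p,q},{q,r},{q,t}} {{s}}
  W4: {{q},{r},{t},{p,q},{q,r},{q,t}} {{s}}
  W5: {{p},{q},{r},{p,q},{q,r},{q,t}}
  W12: {{p},{p,q}}
  W13: {{p},{p,q}} {{q,r}}
  W14: {{r},{q,r}} {{p,q}}
  W15: {{p},{p,q}} {{r},{q,r}}
  W23: {{p},{p,q}} {{s}}
  W24: {{s}} {{p,q}}
  W25: {{p},{p,q}}
  W34: {{q},{p,q},{q,r},{q,t}} {{s}}
  W35: {{p},{q},{p,q},{q,r},{q,t}}
  W45: {{q},{r},{p,q},{q,r},{q,t}}
  W123: {{p},{p,q}}
  W124: {{p,q}}
  W125: {{p},{p,q}}
  W134: {{p,q}} {{q,r}}
  W135: {{p},{p,q}} {{q,r}}
  W145: {{r},{q,r}} {{p,q}}
  W234: {{s}} {{p,q}}
  W235: {{p},{p,q}}
  W245: {{p,q}}
  W345: {{q},{p,q},{q,r},{q,t}}
  W1234: {{p,q}}
  W1235: {{p},{p,q}}
  W1245: {{p,q}}
  W1345: {{p,q}} {{q,r}}
  W2345: {{p,q}}
  W12345: {{p,q}}
C dims 9,16,14,6; δ0: rk 7, SNF 1^7; δ1: rk 9, SNF 1^9; δ2: rk 5, SNF 1^5
degree 0: 9−7−0 = 2 → Ȟ^0 ≅ Z^2
degree 1: 16−9−7 = 0 → Ȟ^1 ≅ 0
degree 2: 14−5−9 = 0 → Ȟ^2 ≅ 0

Ȟ^0 ≅ Z^2,  Ȟ^1 ≅ 0,  Ȟ^2 ≅ 0
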